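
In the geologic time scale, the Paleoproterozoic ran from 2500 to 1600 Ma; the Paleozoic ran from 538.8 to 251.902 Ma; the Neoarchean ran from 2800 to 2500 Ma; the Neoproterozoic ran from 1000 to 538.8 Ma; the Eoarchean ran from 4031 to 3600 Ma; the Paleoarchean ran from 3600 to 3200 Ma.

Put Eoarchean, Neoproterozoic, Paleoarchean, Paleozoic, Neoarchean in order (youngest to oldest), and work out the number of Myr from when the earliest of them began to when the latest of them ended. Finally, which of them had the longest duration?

From the excerpt: Eoarchean 4031–3600; Neoproterozoic 1000–538.8; Paleoarchean 3600–3200; Paleozoic 538.8–251.902; Neoarchean 2800–2500 (Ma).
Larger Ma is earlier, so the oldest is Eoarchean and the youngest is Paleozoic; youngest to oldest: Paleozoic, Neoproterozoic, Neoarchean, Paleoarchean, Eoarchean.
Oldest start 4031 minus youngest end 251.902 gives 3779.098 Myr overall.
Individual lengths (start − end): Eoarchean 431; Paleozoic 286.898; Neoarchean 300; Neoproterozoic 461.2; Paleoarchean 400. The largest is Neoproterozoic at 461.2 Myr.

Paleozoic → Neoproterozoic → Neoarchean → Paleoarchean → Eoarchean; total span 3779.098 Myr; longest is Neoproterozoic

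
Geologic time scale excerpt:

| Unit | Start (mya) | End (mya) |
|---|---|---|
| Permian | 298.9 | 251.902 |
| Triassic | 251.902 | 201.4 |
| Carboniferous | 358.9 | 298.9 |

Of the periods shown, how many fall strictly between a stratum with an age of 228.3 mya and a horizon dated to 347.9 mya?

347.9 Ma sits inside the Carboniferous (358.9–298.9) and 228.3 Ma inside the Triassic (251.902–201.4); neither of those is wholly between the two dates.
The listed periods lying completely between them are Permian — 1 in all.

1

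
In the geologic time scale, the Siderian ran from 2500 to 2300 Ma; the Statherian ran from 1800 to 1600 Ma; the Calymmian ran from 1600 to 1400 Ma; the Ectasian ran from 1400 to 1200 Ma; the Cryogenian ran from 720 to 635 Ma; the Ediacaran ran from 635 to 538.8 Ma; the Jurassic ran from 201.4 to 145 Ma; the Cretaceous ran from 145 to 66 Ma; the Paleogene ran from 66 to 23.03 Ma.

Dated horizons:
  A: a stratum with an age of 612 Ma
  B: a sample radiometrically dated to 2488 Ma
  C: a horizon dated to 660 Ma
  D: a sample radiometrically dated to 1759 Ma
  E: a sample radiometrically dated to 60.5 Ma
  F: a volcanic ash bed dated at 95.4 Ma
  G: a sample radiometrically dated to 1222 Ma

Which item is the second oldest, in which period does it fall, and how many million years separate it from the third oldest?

D, in the Statherian; 537 million years to G

Larger Ma means older, so oldest first: B 2488 > D 1759 > G 1222 > C 660 > A 612 > F 95.4 > E 60.5.
Counting 2 along gives D (1759 Ma); the excerpt puts that inside the Statherian, 1800–1600 Ma.
Next in line is G (1222 Ma), and 1759 − 1222 = 537 Myr.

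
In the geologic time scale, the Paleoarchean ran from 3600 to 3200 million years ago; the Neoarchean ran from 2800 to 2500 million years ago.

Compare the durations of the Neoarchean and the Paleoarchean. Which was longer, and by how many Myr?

Neoarchean: 2800 − 2500 = 300 Myr.
Paleoarchean: 3600 − 3200 = 400 Myr.
Difference: 400 − 300 = 100 Myr, so the Paleoarchean was longer.

Paleoarchean, by 100 million years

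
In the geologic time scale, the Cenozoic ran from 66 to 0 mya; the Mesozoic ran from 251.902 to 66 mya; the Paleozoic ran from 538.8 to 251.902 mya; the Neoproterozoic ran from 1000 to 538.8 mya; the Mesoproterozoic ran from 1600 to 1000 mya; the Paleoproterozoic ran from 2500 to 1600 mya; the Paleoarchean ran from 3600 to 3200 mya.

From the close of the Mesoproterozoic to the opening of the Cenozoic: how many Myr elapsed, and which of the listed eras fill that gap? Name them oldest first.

934 million years; Neoproterozoic, Paleozoic, Mesozoic

End of Mesoproterozoic = 1000 Ma; start of Cenozoic = 66 Ma.
Gap = 1000 − 66 = 934 Myr.
Eras wholly inside 1000–66 Ma: Neoproterozoic (1000–538.8), Paleozoic (538.8–251.902), Mesozoic (251.902–66).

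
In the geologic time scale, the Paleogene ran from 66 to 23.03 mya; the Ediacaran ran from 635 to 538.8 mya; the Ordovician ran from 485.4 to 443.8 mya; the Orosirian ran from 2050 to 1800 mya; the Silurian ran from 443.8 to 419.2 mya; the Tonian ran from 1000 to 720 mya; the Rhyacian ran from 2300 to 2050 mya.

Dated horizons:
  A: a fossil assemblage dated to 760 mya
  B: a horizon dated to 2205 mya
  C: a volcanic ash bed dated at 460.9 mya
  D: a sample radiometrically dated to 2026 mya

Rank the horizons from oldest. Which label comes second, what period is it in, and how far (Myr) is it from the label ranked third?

Sorted oldest-first by Ma: B (2205), D (2026), A (760), C (460.9).
The second oldest is D at 2026 Ma, which lies in 2050–1800 Ma: the Orosirian.
The third oldest is A at 760 Ma; separation = |2026 − 760| = 1266 Myr.

D, in the Orosirian; 1266 million years to A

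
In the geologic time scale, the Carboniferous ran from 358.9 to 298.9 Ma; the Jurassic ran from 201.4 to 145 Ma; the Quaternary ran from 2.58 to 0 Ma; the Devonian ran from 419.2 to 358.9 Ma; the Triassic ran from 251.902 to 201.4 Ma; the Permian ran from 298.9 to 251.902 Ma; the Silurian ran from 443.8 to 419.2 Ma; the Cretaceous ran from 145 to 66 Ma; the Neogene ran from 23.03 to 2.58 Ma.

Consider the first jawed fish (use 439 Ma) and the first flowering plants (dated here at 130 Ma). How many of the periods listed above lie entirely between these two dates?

439 Ma sits inside the Silurian (443.8–419.2) and 130 Ma inside the Cretaceous (145–66); neither of those is wholly between the two dates.
The listed periods lying completely between them are Devonian, Carboniferous, Permian, Triassic, Jurassic — 5 in all.

5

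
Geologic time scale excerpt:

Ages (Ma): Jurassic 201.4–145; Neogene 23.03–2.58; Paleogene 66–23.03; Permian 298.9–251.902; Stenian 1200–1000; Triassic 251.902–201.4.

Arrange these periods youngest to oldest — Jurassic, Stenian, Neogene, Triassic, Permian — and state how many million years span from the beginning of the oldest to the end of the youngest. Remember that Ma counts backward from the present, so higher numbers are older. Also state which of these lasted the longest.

Neogene, Jurassic, Triassic, Permian, Stenian; total span 1197.42 Myr; longest is Stenian

Start ages (Ma): Stenian 1200, Permian 298.9, Triassic 251.902, Jurassic 201.4, Neogene 23.03.
Ordered youngest to oldest: Neogene, Jurassic, Triassic, Permian, Stenian.
Span = 1200 − 2.58 = 1197.42 Myr.
Durations: Stenian 200, Neogene 20.45, Permian 46.998, Jurassic 56.4, Triassic 50.502 → longest is Stenian (200 Myr).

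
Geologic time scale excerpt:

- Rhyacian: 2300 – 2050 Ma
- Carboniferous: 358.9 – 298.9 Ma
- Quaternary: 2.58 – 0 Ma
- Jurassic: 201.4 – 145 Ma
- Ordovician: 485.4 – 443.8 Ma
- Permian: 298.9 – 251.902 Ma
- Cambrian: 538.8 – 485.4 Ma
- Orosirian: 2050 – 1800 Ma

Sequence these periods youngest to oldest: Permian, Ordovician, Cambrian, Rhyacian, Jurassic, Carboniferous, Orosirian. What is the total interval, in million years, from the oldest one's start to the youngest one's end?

Start ages (Ma): Rhyacian 2300, Orosirian 2050, Cambrian 538.8, Ordovician 485.4, Carboniferous 358.9, Permian 298.9, Jurassic 201.4.
Ordered youngest to oldest: Jurassic, Permian, Carboniferous, Ordovician, Cambrian, Orosirian, Rhyacian.
Span = 2300 − 145 = 2155 Myr.

Jurassic → Permian → Carboniferous → Ordovician → Cambrian → Orosirian → Rhyacian; total span 2155 Myr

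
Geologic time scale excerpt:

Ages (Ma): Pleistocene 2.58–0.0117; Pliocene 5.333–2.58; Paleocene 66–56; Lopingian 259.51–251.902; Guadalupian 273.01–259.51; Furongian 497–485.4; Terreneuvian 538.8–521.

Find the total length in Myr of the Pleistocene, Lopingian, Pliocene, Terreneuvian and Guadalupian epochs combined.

44.2293 million years

Duration is start − end for each: (2.58 − 0.0117) + (259.51 − 251.902) + (5.333 − 2.58) + (538.8 − 521) + (273.01 − 259.51).
That is 2.5683 + 7.608 + 2.753 + 17.8 + 13.5, which totals 44.2293 million years.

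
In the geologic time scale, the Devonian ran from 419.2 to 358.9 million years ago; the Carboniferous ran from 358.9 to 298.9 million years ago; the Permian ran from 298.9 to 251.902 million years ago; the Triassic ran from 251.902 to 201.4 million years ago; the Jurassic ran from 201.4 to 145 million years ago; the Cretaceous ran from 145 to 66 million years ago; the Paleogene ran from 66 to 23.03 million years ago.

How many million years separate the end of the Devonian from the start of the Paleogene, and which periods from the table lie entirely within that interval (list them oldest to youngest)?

292.9 million years; Carboniferous, Permian, Triassic, Jurassic, Cretaceous

End of Devonian = 358.9 Ma; start of Paleogene = 66 Ma.
Gap = 358.9 − 66 = 292.9 Myr.
Periods wholly inside 358.9–66 Ma: Carboniferous (358.9–298.9), Permian (298.9–251.902), Triassic (251.902–201.4), Jurassic (201.4–145), Cretaceous (145–66).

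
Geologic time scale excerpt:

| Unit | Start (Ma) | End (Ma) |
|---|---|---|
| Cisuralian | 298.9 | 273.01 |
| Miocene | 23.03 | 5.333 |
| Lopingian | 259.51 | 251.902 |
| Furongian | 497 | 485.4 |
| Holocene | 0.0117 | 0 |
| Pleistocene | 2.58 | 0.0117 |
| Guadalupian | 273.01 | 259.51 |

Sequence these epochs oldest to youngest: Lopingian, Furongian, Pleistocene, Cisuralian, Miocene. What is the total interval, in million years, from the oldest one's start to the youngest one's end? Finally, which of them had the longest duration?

Furongian, Cisuralian, Lopingian, Miocene, Pleistocene; total span 496.9883 Myr; longest is Cisuralian

Start ages (Ma): Furongian 497, Cisuralian 298.9, Lopingian 259.51, Miocene 23.03, Pleistocene 2.58.
Ordered oldest to youngest: Furongian, Cisuralian, Lopingian, Miocene, Pleistocene.
Span = 497 − 0.0117 = 496.9883 Myr.
Durations: Lopingian 7.608, Cisuralian 25.89, Pleistocene 2.5683, Furongian 11.6, Miocene 17.697 → longest is Cisuralian (25.89 Myr).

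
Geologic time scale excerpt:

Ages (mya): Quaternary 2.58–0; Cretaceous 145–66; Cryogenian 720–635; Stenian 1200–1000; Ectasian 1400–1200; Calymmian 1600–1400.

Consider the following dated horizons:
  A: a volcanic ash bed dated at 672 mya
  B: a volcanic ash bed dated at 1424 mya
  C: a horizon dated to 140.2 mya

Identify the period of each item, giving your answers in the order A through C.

Match each age against the start–end ranges in the excerpt: A = 672 Ma → Cryogenian (720–635); B = 1424 Ma → Calymmian (1600–1400); C = 140.2 Ma → Cretaceous (145–66).

A — Cryogenian; B — Calymmian; C — Cretaceous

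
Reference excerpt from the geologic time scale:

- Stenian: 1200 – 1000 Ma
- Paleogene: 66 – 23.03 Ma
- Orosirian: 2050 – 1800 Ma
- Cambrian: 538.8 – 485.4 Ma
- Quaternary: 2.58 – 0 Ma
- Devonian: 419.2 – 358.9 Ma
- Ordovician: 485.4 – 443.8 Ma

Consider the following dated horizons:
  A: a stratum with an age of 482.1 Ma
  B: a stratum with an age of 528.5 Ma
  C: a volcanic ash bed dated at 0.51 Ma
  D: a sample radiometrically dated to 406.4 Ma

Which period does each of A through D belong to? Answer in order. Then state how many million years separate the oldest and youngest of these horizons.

A — Ordovician; B — Cambrian; C — Quaternary; D — Devonian; span 527.99 million years

Match each age against the start–end ranges in the excerpt: A = 482.1 Ma → Ordovician (485.4–443.8); B = 528.5 Ma → Cambrian (538.8–485.4); C = 0.51 Ma → Quaternary (2.58–0); D = 406.4 Ma → Devonian (419.2–358.9).
The largest age is 528.5 Ma and the smallest is 0.51 Ma; their difference is 527.99 Myr.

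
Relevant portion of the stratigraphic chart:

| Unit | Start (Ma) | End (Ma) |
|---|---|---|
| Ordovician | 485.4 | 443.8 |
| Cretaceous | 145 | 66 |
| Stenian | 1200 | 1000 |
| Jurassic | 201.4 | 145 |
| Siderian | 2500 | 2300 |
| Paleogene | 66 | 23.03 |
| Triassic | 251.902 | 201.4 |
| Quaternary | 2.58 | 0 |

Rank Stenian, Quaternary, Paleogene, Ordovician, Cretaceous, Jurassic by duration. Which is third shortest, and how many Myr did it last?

Paleogene, 42.97 million years

Durations: Stenian 200; Quaternary 2.58; Paleogene 42.97; Ordovician 41.6; Cretaceous 79; Jurassic 56.4 Myr.
Sorted shortest-first: Quaternary (2.58), Ordovician (41.6), Paleogene (42.97), Jurassic (56.4), Cretaceous (79), Stenian (200).
The third shortest is Paleogene at 42.97 Myr.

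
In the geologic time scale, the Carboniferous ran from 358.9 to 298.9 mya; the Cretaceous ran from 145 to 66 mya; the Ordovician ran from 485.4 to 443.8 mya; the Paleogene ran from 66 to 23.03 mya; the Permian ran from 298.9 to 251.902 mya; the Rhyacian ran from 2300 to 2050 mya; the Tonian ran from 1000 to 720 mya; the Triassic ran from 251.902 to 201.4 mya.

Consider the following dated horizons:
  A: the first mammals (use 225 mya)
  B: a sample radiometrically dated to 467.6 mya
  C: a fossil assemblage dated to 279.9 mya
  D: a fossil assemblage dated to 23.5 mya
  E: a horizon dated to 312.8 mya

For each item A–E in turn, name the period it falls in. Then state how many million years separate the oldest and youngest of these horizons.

A — Triassic; B — Ordovician; C — Permian; D — Paleogene; E — Carboniferous; span 444.1 million years

A: 225 Ma lies in 251.902–201.4 Ma, so Triassic.
B: 467.6 Ma lies in 485.4–443.8 Ma, so Ordovician.
C: 279.9 Ma lies in 298.9–251.902 Ma, so Permian.
D: 23.5 Ma lies in 66–23.03 Ma, so Paleogene.
E: 312.8 Ma lies in 358.9–298.9 Ma, so Carboniferous.
Oldest = 467.6 Ma, youngest = 23.5 Ma → span 444.1 Myr.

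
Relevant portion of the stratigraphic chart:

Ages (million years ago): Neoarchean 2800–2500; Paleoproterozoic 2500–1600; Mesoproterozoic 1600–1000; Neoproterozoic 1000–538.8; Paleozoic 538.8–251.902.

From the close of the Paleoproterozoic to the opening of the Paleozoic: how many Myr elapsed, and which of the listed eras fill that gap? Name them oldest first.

1061.2 million years; Mesoproterozoic, Neoproterozoic

End of Paleoproterozoic = 1600 Ma; start of Paleozoic = 538.8 Ma.
Gap = 1600 − 538.8 = 1061.2 Myr.
Eras wholly inside 1600–538.8 Ma: Mesoproterozoic (1600–1000), Neoproterozoic (1000–538.8).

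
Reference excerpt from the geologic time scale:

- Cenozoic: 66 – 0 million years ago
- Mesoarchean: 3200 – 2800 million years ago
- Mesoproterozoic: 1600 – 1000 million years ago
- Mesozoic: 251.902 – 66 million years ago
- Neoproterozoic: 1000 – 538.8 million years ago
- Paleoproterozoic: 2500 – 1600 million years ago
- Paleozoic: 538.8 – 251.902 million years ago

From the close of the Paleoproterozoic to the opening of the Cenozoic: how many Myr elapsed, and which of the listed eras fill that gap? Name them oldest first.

1534 million years; Mesoproterozoic, Neoproterozoic, Paleozoic, Mesozoic

End of Paleoproterozoic = 1600 Ma; start of Cenozoic = 66 Ma.
Gap = 1600 − 66 = 1534 Myr.
Eras wholly inside 1600–66 Ma: Mesoproterozoic (1600–1000), Neoproterozoic (1000–538.8), Paleozoic (538.8–251.902), Mesozoic (251.902–66).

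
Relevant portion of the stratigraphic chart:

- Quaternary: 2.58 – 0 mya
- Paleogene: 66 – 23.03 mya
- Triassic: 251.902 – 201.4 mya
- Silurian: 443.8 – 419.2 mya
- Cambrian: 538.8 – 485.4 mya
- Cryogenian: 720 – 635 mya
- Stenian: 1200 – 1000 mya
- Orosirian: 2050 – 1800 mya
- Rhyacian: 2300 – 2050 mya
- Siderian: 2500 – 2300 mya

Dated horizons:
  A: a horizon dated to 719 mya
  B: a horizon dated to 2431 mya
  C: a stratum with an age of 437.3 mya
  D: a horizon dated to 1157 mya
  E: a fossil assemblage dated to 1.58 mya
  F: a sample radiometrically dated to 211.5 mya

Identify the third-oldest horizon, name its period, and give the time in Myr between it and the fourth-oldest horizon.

Sorted oldest-first by Ma: B (2431), D (1157), A (719), C (437.3), F (211.5), E (1.58).
The third oldest is A at 719 Ma, which lies in 720–635 Ma: the Cryogenian.
The fourth oldest is C at 437.3 Ma; separation = |719 − 437.3| = 281.7 Myr.

A, in the Cryogenian; 281.7 million years to C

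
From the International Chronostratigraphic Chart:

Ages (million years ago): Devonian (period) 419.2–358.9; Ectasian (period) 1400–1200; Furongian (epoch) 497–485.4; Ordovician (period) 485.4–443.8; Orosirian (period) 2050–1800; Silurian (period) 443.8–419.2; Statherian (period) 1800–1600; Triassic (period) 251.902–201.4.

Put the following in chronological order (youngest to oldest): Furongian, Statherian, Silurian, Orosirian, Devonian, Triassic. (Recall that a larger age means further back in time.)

Read off each span (Ma): Furongian 497–485.4; Statherian 1800–1600; Silurian 443.8–419.2; Orosirian 2050–1800; Devonian 419.2–358.9; Triassic 251.902–201.4.
Larger Ma is older, so oldest→youngest is Orosirian, Statherian, Furongian, Silurian, Devonian, Triassic; reverse it for youngest→oldest.

Triassic, Devonian, Silurian, Furongian, Statherian, Orosirian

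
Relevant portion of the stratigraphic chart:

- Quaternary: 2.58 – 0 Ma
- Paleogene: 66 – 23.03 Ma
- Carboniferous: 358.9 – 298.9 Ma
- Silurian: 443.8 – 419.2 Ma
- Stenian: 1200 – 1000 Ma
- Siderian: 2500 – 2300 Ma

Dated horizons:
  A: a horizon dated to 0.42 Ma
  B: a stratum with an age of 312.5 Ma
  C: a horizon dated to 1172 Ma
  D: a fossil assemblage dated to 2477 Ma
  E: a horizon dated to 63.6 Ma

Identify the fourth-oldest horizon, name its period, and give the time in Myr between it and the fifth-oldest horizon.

Sorted oldest-first by Ma: D (2477), C (1172), B (312.5), E (63.6), A (0.42).
The fourth oldest is E at 63.6 Ma, which lies in 66–23.03 Ma: the Paleogene.
The fifth oldest is A at 0.42 Ma; separation = |63.6 − 0.42| = 63.18 Myr.

E, in the Paleogene; 63.18 million years to A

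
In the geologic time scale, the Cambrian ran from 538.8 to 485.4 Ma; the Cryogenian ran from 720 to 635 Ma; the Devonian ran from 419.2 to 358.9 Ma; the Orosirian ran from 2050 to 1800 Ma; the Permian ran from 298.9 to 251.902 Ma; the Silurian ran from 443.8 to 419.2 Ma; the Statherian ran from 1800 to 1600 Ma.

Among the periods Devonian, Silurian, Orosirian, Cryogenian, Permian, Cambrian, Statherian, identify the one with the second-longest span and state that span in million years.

Statherian, 200 million years

Start − end for each: Devonian 419.2 − 358.9 = 60.3; Silurian 443.8 − 419.2 = 24.6; Orosirian 2050 − 1800 = 250; Cryogenian 720 − 635 = 85; Permian 298.9 − 251.902 = 46.998; Cambrian 538.8 − 485.4 = 53.4; Statherian 1800 − 1600 = 200.
Ranking these from longest: Orosirian > Statherian > Cryogenian > Devonian > Cambrian > Permian > Silurian.
Position 2 in that ranking is Statherian, which lasted 200 Myr.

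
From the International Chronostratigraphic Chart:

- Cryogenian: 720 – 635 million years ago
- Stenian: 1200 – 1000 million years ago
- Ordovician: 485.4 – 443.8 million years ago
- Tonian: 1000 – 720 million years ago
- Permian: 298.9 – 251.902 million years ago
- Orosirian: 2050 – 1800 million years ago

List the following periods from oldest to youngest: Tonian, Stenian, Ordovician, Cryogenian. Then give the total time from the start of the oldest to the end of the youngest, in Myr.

From the excerpt: Tonian 1000–720; Stenian 1200–1000; Ordovician 485.4–443.8; Cryogenian 720–635 (Ma).
Larger Ma is earlier, so the oldest is Stenian and the youngest is Ordovician; oldest to youngest: Stenian, Tonian, Cryogenian, Ordovician.
Oldest start 1200 minus youngest end 443.8 gives 756.2 Myr overall.

Stenian → Tonian → Cryogenian → Ordovician; total span 756.2 Myr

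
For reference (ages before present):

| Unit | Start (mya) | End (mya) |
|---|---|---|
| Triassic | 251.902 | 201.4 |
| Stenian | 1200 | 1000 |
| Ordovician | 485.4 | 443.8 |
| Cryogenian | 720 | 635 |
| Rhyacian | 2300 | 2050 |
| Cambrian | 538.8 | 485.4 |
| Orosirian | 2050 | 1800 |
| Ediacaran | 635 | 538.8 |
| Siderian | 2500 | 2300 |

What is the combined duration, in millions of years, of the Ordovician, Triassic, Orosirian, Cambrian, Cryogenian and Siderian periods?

Duration is start − end for each: (485.4 − 443.8) + (251.902 − 201.4) + (2050 − 1800) + (538.8 − 485.4) + (720 − 635) + (2500 − 2300).
That is 41.6 + 50.502 + 250 + 53.4 + 85 + 200, which totals 680.502 million years.

680.502 million years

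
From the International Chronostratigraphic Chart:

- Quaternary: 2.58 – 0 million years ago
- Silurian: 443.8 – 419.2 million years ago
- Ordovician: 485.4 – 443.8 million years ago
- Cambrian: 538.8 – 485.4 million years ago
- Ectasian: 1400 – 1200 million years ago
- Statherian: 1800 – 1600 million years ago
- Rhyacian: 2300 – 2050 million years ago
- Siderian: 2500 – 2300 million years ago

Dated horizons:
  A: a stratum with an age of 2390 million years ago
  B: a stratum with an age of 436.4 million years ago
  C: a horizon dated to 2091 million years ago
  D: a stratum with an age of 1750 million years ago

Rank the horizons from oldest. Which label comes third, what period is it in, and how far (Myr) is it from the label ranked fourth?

D, in the Statherian; 1313.6 million years to B

Sorted oldest-first by Ma: A (2390), C (2091), D (1750), B (436.4).
The third oldest is D at 1750 Ma, which lies in 1800–1600 Ma: the Statherian.
The fourth oldest is B at 436.4 Ma; separation = |1750 − 436.4| = 1313.6 Myr.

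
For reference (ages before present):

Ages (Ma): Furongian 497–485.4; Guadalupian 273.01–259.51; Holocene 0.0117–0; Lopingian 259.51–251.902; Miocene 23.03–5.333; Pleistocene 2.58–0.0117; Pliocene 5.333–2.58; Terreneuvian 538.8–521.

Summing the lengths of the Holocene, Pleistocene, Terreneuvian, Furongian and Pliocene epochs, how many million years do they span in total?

34.733 million years

Each duration: Holocene = 0.0117; Pleistocene = 2.5683; Terreneuvian = 17.8; Furongian = 11.6; Pliocene = 2.753.
Sum: 0.0117 + 2.5683 + 17.8 + 11.6 + 2.753 = 34.733 Myr.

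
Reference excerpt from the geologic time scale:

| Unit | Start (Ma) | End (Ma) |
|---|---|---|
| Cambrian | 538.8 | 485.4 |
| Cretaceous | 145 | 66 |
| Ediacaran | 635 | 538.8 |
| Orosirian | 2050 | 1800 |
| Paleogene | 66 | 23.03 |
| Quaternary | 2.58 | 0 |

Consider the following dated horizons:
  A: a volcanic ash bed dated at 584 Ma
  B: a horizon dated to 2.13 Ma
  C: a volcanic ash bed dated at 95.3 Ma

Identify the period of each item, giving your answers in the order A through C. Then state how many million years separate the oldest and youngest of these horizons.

A — Ediacaran; B — Quaternary; C — Cretaceous; span 581.87 million years

A: 584 Ma lies in 635–538.8 Ma, so Ediacaran.
B: 2.13 Ma lies in 2.58–0 Ma, so Quaternary.
C: 95.3 Ma lies in 145–66 Ma, so Cretaceous.
Oldest = 584 Ma, youngest = 2.13 Ma → span 581.87 Myr.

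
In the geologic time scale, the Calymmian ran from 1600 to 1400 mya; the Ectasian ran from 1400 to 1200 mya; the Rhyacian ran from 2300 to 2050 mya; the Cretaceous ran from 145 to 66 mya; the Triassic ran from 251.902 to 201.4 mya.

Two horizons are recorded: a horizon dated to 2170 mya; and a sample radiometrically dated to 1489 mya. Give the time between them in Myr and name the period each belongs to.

Elapsed time: 2170 − 1489 = 681 Myr.
2170 Ma lies within 2300–2050 Ma: Rhyacian.
1489 Ma lies within 1600–1400 Ma: Calymmian.

681 million years apart; the first in the Rhyacian, the second in the Calymmian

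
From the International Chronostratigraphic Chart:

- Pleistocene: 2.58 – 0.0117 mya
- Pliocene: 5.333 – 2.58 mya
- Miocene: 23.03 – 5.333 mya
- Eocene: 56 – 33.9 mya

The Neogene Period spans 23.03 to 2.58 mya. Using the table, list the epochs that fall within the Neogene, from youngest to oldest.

Pliocene, Miocene

Epochs with both bounds inside 23.03–2.58 Ma: Pliocene (5.333–2.58), Miocene (23.03–5.333).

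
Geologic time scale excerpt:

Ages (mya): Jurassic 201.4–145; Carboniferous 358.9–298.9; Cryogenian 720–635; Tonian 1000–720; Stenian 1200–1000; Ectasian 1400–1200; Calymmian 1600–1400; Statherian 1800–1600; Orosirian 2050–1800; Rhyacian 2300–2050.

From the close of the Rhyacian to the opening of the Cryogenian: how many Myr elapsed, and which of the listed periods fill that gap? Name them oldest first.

1330 million years; Orosirian, Statherian, Calymmian, Ectasian, Stenian, Tonian

The Rhyacian closes at 2050 Ma and the Cryogenian opens at 720 Ma, so the interval is 2050 − 720 = 1330 Myr.
A period fits inside if it starts at or after 2050 Ma and ends at or before 720 Ma; oldest first that gives Orosirian, Statherian, Calymmian, Ectasian, Stenian, Tonian.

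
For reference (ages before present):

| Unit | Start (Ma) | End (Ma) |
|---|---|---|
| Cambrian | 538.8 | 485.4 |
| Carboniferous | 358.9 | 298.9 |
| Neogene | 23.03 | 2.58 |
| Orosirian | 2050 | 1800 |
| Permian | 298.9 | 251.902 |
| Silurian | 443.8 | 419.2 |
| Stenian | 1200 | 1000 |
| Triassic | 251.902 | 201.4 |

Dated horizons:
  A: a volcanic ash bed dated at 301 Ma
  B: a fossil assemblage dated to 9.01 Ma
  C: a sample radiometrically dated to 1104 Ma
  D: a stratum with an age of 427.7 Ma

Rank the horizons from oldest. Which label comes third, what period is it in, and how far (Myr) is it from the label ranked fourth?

A, in the Carboniferous; 291.99 million years to B

Sorted oldest-first by Ma: C (1104), D (427.7), A (301), B (9.01).
The third oldest is A at 301 Ma, which lies in 358.9–298.9 Ma: the Carboniferous.
The fourth oldest is B at 9.01 Ma; separation = |301 − 9.01| = 291.99 Myr.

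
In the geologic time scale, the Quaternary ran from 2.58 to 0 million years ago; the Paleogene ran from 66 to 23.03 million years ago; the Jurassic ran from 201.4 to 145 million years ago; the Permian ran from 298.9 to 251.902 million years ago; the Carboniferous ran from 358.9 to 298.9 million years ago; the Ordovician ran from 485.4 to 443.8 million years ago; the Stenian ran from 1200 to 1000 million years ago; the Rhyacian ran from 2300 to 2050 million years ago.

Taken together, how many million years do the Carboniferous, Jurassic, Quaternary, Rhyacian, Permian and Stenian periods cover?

615.978 million years

Duration is start − end for each: (358.9 − 298.9) + (201.4 − 145) + (2.58 − 0) + (2300 − 2050) + (298.9 − 251.902) + (1200 − 1000).
That is 60 + 56.4 + 2.58 + 250 + 46.998 + 200, which totals 615.978 million years.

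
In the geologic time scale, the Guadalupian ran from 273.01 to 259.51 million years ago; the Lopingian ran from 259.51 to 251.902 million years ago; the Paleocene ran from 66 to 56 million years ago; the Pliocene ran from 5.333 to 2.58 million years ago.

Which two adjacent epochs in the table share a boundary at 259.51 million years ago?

The Guadalupian ends at 259.51 million years ago and the Lopingian begins at 259.51 million years ago, so they share that boundary.

Guadalupian and Lopingian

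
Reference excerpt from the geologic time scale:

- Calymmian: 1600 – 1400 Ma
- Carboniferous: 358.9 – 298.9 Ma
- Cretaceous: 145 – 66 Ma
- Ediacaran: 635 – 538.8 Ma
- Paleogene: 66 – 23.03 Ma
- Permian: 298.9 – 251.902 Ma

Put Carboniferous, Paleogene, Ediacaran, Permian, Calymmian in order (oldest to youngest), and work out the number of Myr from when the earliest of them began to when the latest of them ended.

Start ages (Ma): Calymmian 1600, Ediacaran 635, Carboniferous 358.9, Permian 298.9, Paleogene 66.
Ordered oldest to youngest: Calymmian, Ediacaran, Carboniferous, Permian, Paleogene.
Span = 1600 − 23.03 = 1576.97 Myr.

Calymmian → Ediacaran → Carboniferous → Permian → Paleogene; total span 1576.97 Myr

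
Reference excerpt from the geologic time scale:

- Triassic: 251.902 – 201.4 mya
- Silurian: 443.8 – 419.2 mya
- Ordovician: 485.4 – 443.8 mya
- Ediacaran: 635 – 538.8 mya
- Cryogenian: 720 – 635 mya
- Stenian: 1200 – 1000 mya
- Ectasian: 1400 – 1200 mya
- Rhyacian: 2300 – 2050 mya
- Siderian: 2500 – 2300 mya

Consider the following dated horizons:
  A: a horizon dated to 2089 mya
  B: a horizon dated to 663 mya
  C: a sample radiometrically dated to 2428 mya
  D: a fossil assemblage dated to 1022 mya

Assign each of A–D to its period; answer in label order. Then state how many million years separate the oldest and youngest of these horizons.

Match each age against the start–end ranges in the excerpt: A = 2089 Ma → Rhyacian (2300–2050); B = 663 Ma → Cryogenian (720–635); C = 2428 Ma → Siderian (2500–2300); D = 1022 Ma → Stenian (1200–1000).
The largest age is 2428 Ma and the smallest is 663 Ma; their difference is 1765 Myr.

A — Rhyacian; B — Cryogenian; C — Siderian; D — Stenian; span 1765 million years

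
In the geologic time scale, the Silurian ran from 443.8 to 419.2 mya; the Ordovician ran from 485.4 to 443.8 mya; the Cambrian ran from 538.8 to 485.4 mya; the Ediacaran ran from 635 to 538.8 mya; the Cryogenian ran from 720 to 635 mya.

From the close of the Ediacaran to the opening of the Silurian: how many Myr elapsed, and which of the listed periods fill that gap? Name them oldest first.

The Ediacaran closes at 538.8 Ma and the Silurian opens at 443.8 Ma, so the interval is 538.8 − 443.8 = 95 Myr.
A period fits inside if it starts at or after 538.8 Ma and ends at or before 443.8 Ma; oldest first that gives Cambrian, Ordovician.

95 million years; Cambrian, Ordovician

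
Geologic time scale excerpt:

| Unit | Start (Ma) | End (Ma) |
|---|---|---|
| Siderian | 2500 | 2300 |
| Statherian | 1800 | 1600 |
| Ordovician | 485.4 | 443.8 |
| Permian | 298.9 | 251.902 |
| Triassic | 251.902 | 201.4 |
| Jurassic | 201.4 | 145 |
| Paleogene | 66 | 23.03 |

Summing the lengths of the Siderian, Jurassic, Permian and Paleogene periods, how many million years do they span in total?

Duration is start − end for each: (2500 − 2300) + (201.4 − 145) + (298.9 − 251.902) + (66 − 23.03).
That is 200 + 56.4 + 46.998 + 42.97, which totals 346.368 million years.

346.368 million years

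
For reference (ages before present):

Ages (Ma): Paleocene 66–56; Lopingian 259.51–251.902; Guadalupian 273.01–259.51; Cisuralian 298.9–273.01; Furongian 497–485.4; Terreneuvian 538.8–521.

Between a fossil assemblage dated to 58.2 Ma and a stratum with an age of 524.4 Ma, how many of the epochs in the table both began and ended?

4

The older date is 524.4 Ma and the younger is 58.2 Ma.
Epochs with start < 524.4 and end > 58.2 Ma: Furongian (497–485.4), Cisuralian (298.9–273.01), Guadalupian (273.01–259.51), Lopingian (259.51–251.902).
That is 4 complete epochs.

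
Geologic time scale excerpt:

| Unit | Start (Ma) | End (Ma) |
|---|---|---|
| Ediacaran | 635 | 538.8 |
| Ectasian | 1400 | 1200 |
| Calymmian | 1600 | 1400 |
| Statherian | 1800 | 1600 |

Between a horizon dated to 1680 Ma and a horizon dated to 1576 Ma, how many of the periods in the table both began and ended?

The older date is 1680 Ma and the younger is 1576 Ma.
No period both begins after 1680 Ma and ends before 1576 Ma, so the count is 0.

0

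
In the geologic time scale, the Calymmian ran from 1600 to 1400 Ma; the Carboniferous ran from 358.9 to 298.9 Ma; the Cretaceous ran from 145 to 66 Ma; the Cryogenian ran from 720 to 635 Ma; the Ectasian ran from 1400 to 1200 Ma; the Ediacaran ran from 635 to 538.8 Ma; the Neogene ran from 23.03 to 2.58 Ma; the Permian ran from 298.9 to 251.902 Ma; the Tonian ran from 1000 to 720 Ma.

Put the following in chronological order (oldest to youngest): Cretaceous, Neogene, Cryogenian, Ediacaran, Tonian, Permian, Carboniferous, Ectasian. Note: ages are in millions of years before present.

Ectasian, then Tonian, then Cryogenian, then Ediacaran, then Carboniferous, then Permian, then Cretaceous, then Neogene

Sorting by start age (descending Ma, since larger Ma = older): Ectasian began 1400, Tonian began 1000, Cryogenian began 720, Ediacaran began 635, Carboniferous began 358.9, Permian began 298.9, Cretaceous began 145, Neogene began 23.03.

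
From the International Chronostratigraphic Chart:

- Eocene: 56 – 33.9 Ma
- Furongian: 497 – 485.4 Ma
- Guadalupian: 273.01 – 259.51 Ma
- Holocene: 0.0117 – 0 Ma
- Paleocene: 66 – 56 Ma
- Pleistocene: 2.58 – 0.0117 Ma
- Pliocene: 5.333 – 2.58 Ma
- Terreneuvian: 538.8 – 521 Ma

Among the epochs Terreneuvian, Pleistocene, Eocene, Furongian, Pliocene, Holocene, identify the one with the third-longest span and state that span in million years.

Start − end for each: Terreneuvian 538.8 − 521 = 17.8; Pleistocene 2.58 − 0.0117 = 2.5683; Eocene 56 − 33.9 = 22.1; Furongian 497 − 485.4 = 11.6; Pliocene 5.333 − 2.58 = 2.753; Holocene 0.0117 − 0 = 0.0117.
Ranking these from longest: Eocene > Terreneuvian > Furongian > Pliocene > Pleistocene > Holocene.
Position 3 in that ranking is Furongian, which lasted 11.6 Myr.

Furongian, 11.6 million years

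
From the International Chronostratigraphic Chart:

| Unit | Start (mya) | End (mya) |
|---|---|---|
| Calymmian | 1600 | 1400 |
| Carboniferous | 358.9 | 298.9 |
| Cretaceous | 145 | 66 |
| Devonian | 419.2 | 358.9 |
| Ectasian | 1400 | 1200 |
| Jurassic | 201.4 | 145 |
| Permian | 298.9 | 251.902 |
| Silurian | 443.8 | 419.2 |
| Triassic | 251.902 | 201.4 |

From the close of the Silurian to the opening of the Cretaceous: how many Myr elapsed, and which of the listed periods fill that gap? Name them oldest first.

274.2 million years; Devonian, Carboniferous, Permian, Triassic, Jurassic

End of Silurian = 419.2 Ma; start of Cretaceous = 145 Ma.
Gap = 419.2 − 145 = 274.2 Myr.
Periods wholly inside 419.2–145 Ma: Devonian (419.2–358.9), Carboniferous (358.9–298.9), Permian (298.9–251.902), Triassic (251.902–201.4), Jurassic (201.4–145).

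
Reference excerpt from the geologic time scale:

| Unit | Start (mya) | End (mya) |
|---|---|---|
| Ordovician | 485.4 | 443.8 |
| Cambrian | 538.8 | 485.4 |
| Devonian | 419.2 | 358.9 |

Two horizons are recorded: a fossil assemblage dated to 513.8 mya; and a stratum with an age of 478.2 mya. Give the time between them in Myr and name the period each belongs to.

Elapsed time: 513.8 − 478.2 = 35.6 Myr.
513.8 Ma lies within 538.8–485.4 Ma: Cambrian.
478.2 Ma lies within 485.4–443.8 Ma: Ordovician.

35.6 million years apart; the first in the Cambrian, the second in the Ordovician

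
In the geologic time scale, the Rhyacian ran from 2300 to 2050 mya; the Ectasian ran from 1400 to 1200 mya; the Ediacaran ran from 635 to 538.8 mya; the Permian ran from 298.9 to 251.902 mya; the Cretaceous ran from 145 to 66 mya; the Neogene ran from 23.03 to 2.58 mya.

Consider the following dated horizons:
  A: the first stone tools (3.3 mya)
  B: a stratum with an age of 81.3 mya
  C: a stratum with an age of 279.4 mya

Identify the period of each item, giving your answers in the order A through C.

A — Neogene; B — Cretaceous; C — Permian

Match each age against the start–end ranges in the excerpt: A = 3.3 Ma → Neogene (23.03–2.58); B = 81.3 Ma → Cretaceous (145–66); C = 279.4 Ma → Permian (298.9–251.902).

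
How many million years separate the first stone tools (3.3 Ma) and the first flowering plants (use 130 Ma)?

126.7 million years

130 − 3.3 = 126.7 million years.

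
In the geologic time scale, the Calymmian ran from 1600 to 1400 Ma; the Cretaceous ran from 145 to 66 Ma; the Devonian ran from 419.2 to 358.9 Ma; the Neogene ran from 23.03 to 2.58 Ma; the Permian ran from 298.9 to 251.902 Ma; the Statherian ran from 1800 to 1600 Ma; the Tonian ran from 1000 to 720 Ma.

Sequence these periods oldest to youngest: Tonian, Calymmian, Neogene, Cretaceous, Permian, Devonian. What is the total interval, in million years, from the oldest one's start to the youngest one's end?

Start ages (Ma): Calymmian 1600, Tonian 1000, Devonian 419.2, Permian 298.9, Cretaceous 145, Neogene 23.03.
Ordered oldest to youngest: Calymmian, Tonian, Devonian, Permian, Cretaceous, Neogene.
Span = 1600 − 2.58 = 1597.42 Myr.

Calymmian, Tonian, Devonian, Permian, Cretaceous, Neogene; total span 1597.42 Myr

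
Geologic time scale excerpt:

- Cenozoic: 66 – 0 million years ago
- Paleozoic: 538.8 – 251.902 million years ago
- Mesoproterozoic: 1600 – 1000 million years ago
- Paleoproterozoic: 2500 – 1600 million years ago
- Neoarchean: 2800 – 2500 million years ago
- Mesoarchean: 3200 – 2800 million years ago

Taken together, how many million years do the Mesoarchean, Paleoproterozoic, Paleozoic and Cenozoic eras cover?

Duration is start − end for each: (3200 − 2800) + (2500 − 1600) + (538.8 − 251.902) + (66 − 0).
That is 400 + 900 + 286.898 + 66, which totals 1652.898 million years.

1652.898 million years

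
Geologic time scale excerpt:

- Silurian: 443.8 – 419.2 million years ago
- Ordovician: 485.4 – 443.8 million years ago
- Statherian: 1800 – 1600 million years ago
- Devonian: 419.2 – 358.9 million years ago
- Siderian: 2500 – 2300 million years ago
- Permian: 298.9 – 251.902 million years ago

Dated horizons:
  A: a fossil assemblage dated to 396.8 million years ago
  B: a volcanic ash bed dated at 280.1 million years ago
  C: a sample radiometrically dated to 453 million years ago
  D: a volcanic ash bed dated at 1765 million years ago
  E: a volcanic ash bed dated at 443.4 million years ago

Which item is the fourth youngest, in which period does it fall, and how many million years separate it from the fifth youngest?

C, in the Ordovician; 1312 million years to D

Sorted youngest-first by Ma: B (280.1), A (396.8), E (443.4), C (453), D (1765).
The fourth youngest is C at 453 Ma, which lies in 485.4–443.8 Ma: the Ordovician.
The fifth youngest is D at 1765 Ma; separation = |453 − 1765| = 1312 Myr.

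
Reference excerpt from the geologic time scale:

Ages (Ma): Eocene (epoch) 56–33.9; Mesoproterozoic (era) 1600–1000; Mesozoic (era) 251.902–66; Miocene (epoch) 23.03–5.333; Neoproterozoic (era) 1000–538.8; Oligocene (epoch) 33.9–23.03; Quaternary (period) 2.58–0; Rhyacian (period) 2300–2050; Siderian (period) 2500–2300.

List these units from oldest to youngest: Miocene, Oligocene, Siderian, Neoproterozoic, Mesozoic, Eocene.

Read off each span (Ma): Miocene 23.03–5.333; Oligocene 33.9–23.03; Siderian 2500–2300; Neoproterozoic 1000–538.8; Mesozoic 251.902–66; Eocene 56–33.9.
Larger Ma is older, so oldest→youngest is Siderian, Neoproterozoic, Mesozoic, Eocene, Oligocene, Miocene.

Siderian, Neoproterozoic, Mesozoic, Eocene, Oligocene, Miocene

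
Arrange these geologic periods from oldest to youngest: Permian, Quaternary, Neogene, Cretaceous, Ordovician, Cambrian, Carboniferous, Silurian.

Cambrian, Ordovician, Silurian, Carboniferous, Permian, Cretaceous, Neogene, Quaternary

Era membership (oldest first within each) — Paleozoic: Cambrian, Ordovician, Silurian, Carboniferous, Permian; Mesozoic: Cretaceous; Cenozoic: Neogene, Quaternary. Paleozoic precedes Mesozoic, which precedes Cenozoic. Concatenating the groups in that era order gives oldest to youngest directly.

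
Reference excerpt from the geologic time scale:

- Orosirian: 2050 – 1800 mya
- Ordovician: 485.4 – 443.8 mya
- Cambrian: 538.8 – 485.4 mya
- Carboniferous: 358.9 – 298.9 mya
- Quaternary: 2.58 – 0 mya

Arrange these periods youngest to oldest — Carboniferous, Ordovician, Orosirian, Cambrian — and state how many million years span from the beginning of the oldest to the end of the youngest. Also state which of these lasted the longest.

Carboniferous, Ordovician, Cambrian, Orosirian; total span 1751.1 Myr; longest is Orosirian

From the excerpt: Carboniferous 358.9–298.9; Ordovician 485.4–443.8; Orosirian 2050–1800; Cambrian 538.8–485.4 (Ma).
Larger Ma is earlier, so the oldest is Orosirian and the youngest is Carboniferous; youngest to oldest: Carboniferous, Ordovician, Cambrian, Orosirian.
Oldest start 2050 minus youngest end 298.9 gives 1751.1 Myr overall.
Individual lengths (start − end): Orosirian 250; Ordovician 41.6; Carboniferous 60; Cambrian 53.4. The largest is Orosirian at 250 Myr.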